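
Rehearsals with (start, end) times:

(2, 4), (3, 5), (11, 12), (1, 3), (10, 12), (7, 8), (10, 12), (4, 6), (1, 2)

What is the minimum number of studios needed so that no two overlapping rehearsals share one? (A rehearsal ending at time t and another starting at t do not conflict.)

starts: [1, 1, 2, 3, 4, 7, 10, 10, 11]
ends:   [2, 3, 4, 5, 6, 8, 12, 12, 12]
s1→1 s1→2 e2→1 s2→2 e3→1 s3→2 e4→1 s4→2 e5→1 e6→0 s7→1 e8→0 s10→1 s10→2 s11→3  — peak 3.

3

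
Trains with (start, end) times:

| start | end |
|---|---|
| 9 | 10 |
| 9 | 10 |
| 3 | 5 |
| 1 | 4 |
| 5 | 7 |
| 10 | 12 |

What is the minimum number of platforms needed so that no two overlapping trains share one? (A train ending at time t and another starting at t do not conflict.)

2

The answer is the maximum number of intervals overlapping at any instant.
Events (time:±→running): 1:+→1 3:+→2 … peak 2.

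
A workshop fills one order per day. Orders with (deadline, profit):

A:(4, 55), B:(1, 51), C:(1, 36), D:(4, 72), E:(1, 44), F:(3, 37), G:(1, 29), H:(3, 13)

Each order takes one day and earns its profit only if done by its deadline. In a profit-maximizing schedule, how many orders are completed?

By profit: D(d4,72), A(d4,55), B(d1,51), E(d1,44), F(d3,37), C(d1,36), G(d1,29), H(d3,13)
D→slot 4; A→slot 3; B→slot 1; E skipped; F→slot 2; C skipped; G skipped; H skipped.
4 of 8 scheduled.

4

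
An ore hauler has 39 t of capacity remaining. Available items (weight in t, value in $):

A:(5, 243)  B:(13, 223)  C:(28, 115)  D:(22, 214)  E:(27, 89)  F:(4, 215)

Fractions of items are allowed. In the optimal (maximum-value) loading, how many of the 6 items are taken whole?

Sort by value per unit weight and fill in that order.
Ratios (sorted): F 53.75, A 48.60, B 17.15, D 9.73, C 4.11, E 3.30
take F (4 @ 215); take A (5 @ 243); take B (13 @ 223); take 17/22 of D → 165.36. Capacity used 39/39.
3 item(s) taken whole; one partial (take 17/22 of D).

3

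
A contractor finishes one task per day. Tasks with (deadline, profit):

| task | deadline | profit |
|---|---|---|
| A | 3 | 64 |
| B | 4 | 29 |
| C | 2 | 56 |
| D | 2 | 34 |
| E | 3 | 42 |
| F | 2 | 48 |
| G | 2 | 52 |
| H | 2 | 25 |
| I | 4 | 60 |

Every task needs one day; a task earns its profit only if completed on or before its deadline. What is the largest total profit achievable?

By profit: A(d3,64), I(d4,60), C(d2,56), G(d2,52), F(d2,48), E(d3,42), D(d2,34), B(d4,29), H(d2,25)
A→slot 3; I→slot 4; C→slot 2; G→slot 1; F skipped; E skipped; D skipped; B skipped; H skipped.
Profit = 52 + 56 + 64 + 60 = 232

232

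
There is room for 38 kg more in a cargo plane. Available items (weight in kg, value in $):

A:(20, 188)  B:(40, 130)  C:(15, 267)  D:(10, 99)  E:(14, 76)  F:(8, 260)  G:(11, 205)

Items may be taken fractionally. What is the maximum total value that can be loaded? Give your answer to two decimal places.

771.60

Order: F (260/8=32.50) > G (205/11=18.64) > C (267/15=17.80) > D (99/10=9.90) > A (188/20=9.40) > E (76/14=5.43) > B (130/40=3.25)
Fill: take F (8 @ 260) → take G (11 @ 205) → take C (15 @ 267) → take 4/10 of D → 39.60; 38/38 used.
Total value = 771.60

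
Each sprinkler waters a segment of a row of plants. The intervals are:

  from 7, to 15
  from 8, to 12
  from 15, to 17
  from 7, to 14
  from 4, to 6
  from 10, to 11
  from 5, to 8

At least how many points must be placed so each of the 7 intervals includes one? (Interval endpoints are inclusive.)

Sort by right endpoint; whenever an interval is uncovered, place a point at its right end.
By right end: [4,6]  [5,8]  [10,11]  [8,12]  [7,14]  [7,15]  [15,17]
[4,6] uncovered → point at 6; [10,11] uncovered → point at 11; [15,17] uncovered → point at 17.
Points: 6, 11, 17 (3 total).

3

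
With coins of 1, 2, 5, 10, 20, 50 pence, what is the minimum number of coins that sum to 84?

Use the largest denomination that fits, subtract, and repeat.
84 = 1×50 + 1×20 + 1×10 + 2×2
Total coins = 1 + 1 + 1 + 2 = 5

5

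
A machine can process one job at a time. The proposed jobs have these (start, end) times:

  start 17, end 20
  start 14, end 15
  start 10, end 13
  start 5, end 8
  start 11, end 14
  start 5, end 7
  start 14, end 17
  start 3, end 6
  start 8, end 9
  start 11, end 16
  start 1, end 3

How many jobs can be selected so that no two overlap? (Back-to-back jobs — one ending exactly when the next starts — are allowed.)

6

By end time: (1,3), (3,6), (5,7), (5,8), (8,9), (10,13), (11,14), (14,15), (11,16), (14,17), (17,20).
Pick (1,3); next start ≥ 3 → (3,6); next start ≥ 6 → (8,9); next start ≥ 9 → (10,13); next start ≥ 13 → (14,15); next start ≥ 15 → (17,20).
Selected 6 jobs.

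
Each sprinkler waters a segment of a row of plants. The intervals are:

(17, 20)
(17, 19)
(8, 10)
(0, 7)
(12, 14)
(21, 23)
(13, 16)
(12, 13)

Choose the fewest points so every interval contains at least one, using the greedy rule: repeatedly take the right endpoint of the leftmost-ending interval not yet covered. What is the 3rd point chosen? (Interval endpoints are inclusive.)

Sorted: [0,7] [8,10] [12,13] [12,14] [13,16] [17,19] [17,20] [21,23]
{[0,7]} hit by 7; {[8,10]} hit by 10; {[12,13],[12,14],[13,16]} hit by 13; {[17,19],[17,20]} hit by 19; {[21,23]} hit by 23.
Points: 7, 10, 13, 19, 23 (5 total).

13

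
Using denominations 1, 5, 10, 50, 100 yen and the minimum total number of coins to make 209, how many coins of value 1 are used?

4

Use the largest denomination that fits, subtract, and repeat.
209 = 2×100 + 1×5 + 4×1
Count of 1: 4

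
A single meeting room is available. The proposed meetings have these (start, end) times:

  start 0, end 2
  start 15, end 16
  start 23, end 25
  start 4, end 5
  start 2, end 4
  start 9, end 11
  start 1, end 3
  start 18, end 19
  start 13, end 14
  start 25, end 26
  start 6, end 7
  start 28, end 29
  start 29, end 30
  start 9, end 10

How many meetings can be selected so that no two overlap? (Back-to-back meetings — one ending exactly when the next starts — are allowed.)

Sort by end time and greedily take each interval whose start is ≥ the last chosen end.
By end time: (0,2), (1,3), (2,4), (4,5), (6,7), (9,10), (9,11), (13,14), (15,16), (18,19), (23,25), (25,26), (28,29), (29,30).
Pick (0,2); next start ≥ 2 → (2,4); next start ≥ 4 → (4,5); next start ≥ 5 → (6,7); next start ≥ 7 → (9,10); next start ≥ 10 → (13,14); next start ≥ 14 → (15,16); next start ≥ 16 → (18,19); next start ≥ 19 → (23,25); next start ≥ 25 → (25,26); next start ≥ 26 → (28,29); next start ≥ 29 → (29,30).
Selected 12 meetings.

12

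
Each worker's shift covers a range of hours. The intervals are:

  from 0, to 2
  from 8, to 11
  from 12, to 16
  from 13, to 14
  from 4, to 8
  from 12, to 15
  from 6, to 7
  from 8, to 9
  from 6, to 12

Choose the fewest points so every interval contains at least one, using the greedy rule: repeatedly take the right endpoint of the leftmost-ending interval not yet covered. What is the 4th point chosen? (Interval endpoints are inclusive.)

Sort by right endpoint; whenever an interval is uncovered, place a point at its right end.
By right end: [0,2]  [6,7]  [4,8]  [8,9]  [8,11]  [6,12]  [13,14]  [12,15]  [12,16]
[0,2] uncovered → point at 2; [6,7] uncovered → point at 7; [8,9] uncovered → point at 9; [13,14] uncovered → point at 14.
Points: 2, 7, 9, 14 (4 total).

14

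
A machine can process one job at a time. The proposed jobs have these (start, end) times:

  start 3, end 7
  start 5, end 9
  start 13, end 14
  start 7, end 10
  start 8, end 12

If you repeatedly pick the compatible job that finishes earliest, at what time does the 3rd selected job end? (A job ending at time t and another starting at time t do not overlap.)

Order by finish time; keep every interval that doesn't clash with the previous kept one.
By end time: (3,7), (5,9), (7,10), (8,12), (13,14).
Pick (3,7); next start ≥ 7 → (7,10); next start ≥ 10 → (13,14).
Selected: (3,7) (7,10) (13,14)

14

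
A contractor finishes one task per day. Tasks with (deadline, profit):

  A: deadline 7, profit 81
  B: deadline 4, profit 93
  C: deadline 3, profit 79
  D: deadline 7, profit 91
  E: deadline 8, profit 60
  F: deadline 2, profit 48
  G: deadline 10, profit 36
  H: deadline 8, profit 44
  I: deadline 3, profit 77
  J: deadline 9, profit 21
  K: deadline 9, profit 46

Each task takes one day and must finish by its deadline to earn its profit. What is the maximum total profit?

Profit order: B=93 D=91 A=81 C=79 I=77 E=60 F=48 K=46 H=44 G=36 J=21
Assign: B→slot 4, D→slot 7, A→slot 6, C→slot 3, I→slot 2, E→slot 8, F→slot 1, K→slot 9, H→slot 5, G→slot 10, J skipped.
Slots: [1:F] [2:I] [3:C] [4:B] [5:H] [6:A] [7:D] [8:E] [9:K] [10:G]
Profit = 48 + 77 + 79 + 93 + 44 + 81 + 91 + 60 + 46 + 36 = 655

655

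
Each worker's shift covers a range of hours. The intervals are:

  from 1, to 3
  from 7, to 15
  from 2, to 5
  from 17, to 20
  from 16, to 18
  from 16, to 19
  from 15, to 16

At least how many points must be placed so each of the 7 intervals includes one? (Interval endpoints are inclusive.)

3

Sort by right endpoint; whenever an interval is uncovered, place a point at its right end.
Sorted: [1,3] [2,5] [7,15] [15,16] [16,18] [16,19] [17,20]
{[1,3],[2,5]} hit by 3; {[7,15],[15,16]} hit by 15; {[16,18],[16,19],[17,20]} hit by 18.
Points: 3, 15, 18 (3 total).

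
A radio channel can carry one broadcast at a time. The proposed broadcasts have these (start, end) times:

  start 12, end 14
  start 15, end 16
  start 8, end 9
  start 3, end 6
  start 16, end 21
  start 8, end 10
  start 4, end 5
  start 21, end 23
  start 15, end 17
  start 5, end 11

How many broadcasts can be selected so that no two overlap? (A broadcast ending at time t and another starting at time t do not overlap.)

Greedy by earliest finish: after sorting by end time, pick each interval compatible with the last pick.
By end time: (4,5), (3,6), (8,9), (8,10), (5,11), (12,14), (15,16), (15,17), (16,21), (21,23).
Pick (4,5); next start ≥ 5 → (8,9); next start ≥ 9 → (12,14); next start ≥ 14 → (15,16); next start ≥ 16 → (16,21); next start ≥ 21 → (21,23).
Selected 6 broadcasts.

6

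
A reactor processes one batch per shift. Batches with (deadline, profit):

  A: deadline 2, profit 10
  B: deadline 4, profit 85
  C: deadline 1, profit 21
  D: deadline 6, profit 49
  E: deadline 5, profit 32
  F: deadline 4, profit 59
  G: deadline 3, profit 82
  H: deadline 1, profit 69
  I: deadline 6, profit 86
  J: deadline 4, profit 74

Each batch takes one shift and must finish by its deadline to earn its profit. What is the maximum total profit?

Sort by profit descending; place each in the latest free slot ≤ its deadline.
By profit: I(d6,86), B(d4,85), G(d3,82), J(d4,74), H(d1,69), F(d4,59), D(d6,49), E(d5,32), C(d1,21), A(d2,10)
I→slot 6; B→slot 4; G→slot 3; J→slot 2; H→slot 1; F skipped; D→slot 5; E skipped; C skipped; A skipped.
Profit = 69 + 74 + 82 + 85 + 49 + 86 = 445

445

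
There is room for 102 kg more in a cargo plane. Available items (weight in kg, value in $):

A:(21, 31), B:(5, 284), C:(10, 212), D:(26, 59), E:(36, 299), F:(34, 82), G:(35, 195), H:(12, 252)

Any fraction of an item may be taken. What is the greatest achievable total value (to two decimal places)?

Ratios (sorted): B 56.80, C 21.20, H 21.00, E 8.31, G 5.57, F 2.41, D 2.27, A 1.48
take B (5 @ 284); take C (10 @ 212); take H (12 @ 252); take E (36 @ 299); take G (35 @ 195); take 4/34 of F → 9.65. Capacity used 102/102.
Total value = 1251.65

1251.65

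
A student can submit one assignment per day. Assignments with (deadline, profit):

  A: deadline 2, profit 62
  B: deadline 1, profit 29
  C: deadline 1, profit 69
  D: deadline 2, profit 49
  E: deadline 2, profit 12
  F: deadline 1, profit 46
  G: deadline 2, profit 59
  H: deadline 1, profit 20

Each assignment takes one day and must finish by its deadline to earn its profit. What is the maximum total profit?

Sort by profit descending; place each in the latest free slot ≤ its deadline.
By profit: C(d1,69), A(d2,62), G(d2,59), D(d2,49), F(d1,46), B(d1,29), H(d1,20), E(d2,12)
C→slot 1; A→slot 2; G skipped; D skipped; F skipped; B skipped; H skipped; E skipped.
Profit = 69 + 62 = 131

131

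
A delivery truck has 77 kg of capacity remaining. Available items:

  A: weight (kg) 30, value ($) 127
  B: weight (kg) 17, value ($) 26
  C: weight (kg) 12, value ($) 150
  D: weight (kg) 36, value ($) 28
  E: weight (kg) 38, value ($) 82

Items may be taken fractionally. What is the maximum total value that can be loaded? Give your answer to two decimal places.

Sort by value per unit weight and fill in that order.
Ratios (sorted): C 12.50, A 4.23, E 2.16, B 1.53, D 0.78
take C (12 @ 150); take A (30 @ 127); take 35/38 of E → 75.53. Capacity used 77/77.
Total value = 352.53

352.53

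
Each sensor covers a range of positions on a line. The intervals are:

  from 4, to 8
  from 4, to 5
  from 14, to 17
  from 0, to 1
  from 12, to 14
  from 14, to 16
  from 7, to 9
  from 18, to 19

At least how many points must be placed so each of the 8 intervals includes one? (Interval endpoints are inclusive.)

5

Sorted: [0,1] [4,5] [4,8] [7,9] [12,14] [14,16] [14,17] [18,19]
{[0,1]} hit by 1; {[4,5],[4,8]} hit by 5; {[7,9]} hit by 9; {[12,14],[14,16],[14,17]} hit by 14; {[18,19]} hit by 19.
Points: 1, 5, 9, 14, 19 (5 total).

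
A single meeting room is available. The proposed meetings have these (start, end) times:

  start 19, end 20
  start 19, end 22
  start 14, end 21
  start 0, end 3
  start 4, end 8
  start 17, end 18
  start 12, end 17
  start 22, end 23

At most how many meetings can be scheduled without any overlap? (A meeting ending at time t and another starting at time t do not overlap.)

Sorted by end: (0,3)  (4,8)  (12,17)  (17,18)  (19,20)  (14,21)  (19,22)  (22,23)
take (0,3); take (4,8); take (12,17); take (17,18); take (19,20); skip (19,22); take (22,23).
Selected 6 meetings.

6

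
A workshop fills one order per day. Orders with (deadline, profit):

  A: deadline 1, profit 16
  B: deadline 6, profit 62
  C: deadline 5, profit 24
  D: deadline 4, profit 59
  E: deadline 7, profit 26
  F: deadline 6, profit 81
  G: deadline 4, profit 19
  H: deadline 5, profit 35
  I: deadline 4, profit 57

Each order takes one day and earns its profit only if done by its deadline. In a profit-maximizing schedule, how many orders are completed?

Sort by profit descending; place each in the latest free slot ≤ its deadline.
Profit order: F=81 B=62 D=59 I=57 H=35 E=26 C=24 G=19 A=16
Assign: F→slot 6, B→slot 5, D→slot 4, I→slot 3, H→slot 2, E→slot 7, C→slot 1, G skipped, A skipped.
Slots: [1:C] [2:H] [3:I] [4:D] [5:B] [6:F] [7:E]
7 of 9 scheduled.

7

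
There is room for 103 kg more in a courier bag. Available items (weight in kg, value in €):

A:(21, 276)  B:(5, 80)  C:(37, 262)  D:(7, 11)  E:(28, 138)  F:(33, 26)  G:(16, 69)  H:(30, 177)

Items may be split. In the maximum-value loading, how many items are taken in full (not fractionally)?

4

Order: B (80/5=16.00) > A (276/21=13.14) > C (262/37=7.08) > H (177/30=5.90) > E (138/28=4.93) > G (69/16=4.31) > D (11/7=1.57) > F (26/33=0.79)
Fill: take B (5 @ 80) → take A (21 @ 276) → take C (37 @ 262) → take H (30 @ 177) → take 10/28 of E → 49.29; 103/103 used.
4 item(s) taken whole; one partial (take 10/28 of E).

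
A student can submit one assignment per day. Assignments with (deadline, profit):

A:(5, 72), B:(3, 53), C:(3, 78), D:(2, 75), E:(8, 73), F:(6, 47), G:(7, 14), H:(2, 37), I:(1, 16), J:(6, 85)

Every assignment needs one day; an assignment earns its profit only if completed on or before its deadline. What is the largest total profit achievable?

497

Sort by profit descending; place each in the latest free slot ≤ its deadline.
By profit: J(d6,85), C(d3,78), D(d2,75), E(d8,73), A(d5,72), B(d3,53), F(d6,47), H(d2,37), I(d1,16), G(d7,14)
J→slot 6; C→slot 3; D→slot 2; E→slot 8; A→slot 5; B→slot 1; F→slot 4; H skipped; I skipped; G→slot 7.
Profit = 53 + 75 + 78 + 47 + 72 + 85 + 14 + 73 = 497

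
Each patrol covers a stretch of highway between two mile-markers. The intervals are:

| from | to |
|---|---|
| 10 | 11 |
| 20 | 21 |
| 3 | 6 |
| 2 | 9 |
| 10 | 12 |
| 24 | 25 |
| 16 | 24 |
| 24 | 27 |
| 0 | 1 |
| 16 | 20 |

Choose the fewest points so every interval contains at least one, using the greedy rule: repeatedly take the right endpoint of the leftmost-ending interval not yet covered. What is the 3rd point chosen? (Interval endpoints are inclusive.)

11

Process intervals by earliest right end; each time one isn't hit yet, stab at its right endpoint.
Sorted: [0,1] [3,6] [2,9] [10,11] [10,12] [16,20] [20,21] [16,24] [24,25] [24,27]
{[0,1]} hit by 1; {[3,6],[2,9]} hit by 6; {[10,11],[10,12]} hit by 11; {[16,20],[20,21],[16,24]} hit by 20; {[24,25],[24,27]} hit by 25.
Points: 1, 6, 11, 20, 25 (5 total).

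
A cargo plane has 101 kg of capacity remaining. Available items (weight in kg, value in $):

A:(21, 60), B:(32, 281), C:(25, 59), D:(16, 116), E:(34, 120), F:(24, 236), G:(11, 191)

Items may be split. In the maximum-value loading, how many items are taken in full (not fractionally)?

Order: G (191/11=17.36) > F (236/24=9.83) > B (281/32=8.78) > D (116/16=7.25) > E (120/34=3.53) > A (60/21=2.86) > C (59/25=2.36)
Fill: take G (11 @ 191) → take F (24 @ 236) → take B (32 @ 281) → take D (16 @ 116) → take 18/34 of E → 63.53; 101/101 used.
4 item(s) taken whole; one partial (take 18/34 of E).

4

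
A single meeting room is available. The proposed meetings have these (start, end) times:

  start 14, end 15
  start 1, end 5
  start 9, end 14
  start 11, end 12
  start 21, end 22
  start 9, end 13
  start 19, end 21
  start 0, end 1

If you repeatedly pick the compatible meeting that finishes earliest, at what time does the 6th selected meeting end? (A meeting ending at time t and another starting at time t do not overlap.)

Greedy by earliest finish: after sorting by end time, pick each interval compatible with the last pick.
By end time: (0,1), (1,5), (11,12), (9,13), (9,14), (14,15), (19,21), (21,22).
Pick (0,1); next start ≥ 1 → (1,5); next start ≥ 5 → (11,12); next start ≥ 12 → (14,15); next start ≥ 15 → (19,21); next start ≥ 21 → (21,22).
Selected: (0,1) (1,5) (11,12) (14,15) (19,21) (21,22)

22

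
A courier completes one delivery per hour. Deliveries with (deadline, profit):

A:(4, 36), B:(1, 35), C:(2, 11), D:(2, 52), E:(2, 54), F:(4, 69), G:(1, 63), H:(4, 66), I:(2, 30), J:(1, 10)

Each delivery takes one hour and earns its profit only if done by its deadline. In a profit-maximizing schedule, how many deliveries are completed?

4

Take jobs in profit order; each goes to the latest open slot no later than its deadline.
Profit order: F=69 H=66 G=63 E=54 D=52 A=36 B=35 I=30 C=11 J=10
Assign: F→slot 4, H→slot 3, G→slot 1, E→slot 2, D skipped, A skipped, B skipped, I skipped, C skipped, J skipped.
Slots: [1:G] [2:E] [3:H] [4:F]
4 of 10 scheduled.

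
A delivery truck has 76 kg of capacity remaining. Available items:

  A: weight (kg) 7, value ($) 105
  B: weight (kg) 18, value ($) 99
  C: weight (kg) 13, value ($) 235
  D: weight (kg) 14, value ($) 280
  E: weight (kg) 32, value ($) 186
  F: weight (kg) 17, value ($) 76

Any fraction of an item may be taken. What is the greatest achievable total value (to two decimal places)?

861.00

Ratios (sorted): D 20.00, C 18.08, A 15.00, E 5.81, B 5.50, F 4.47
take D (14 @ 280); take C (13 @ 235); take A (7 @ 105); take E (32 @ 186); take 10/18 of B → 55.00. Capacity used 76/76.
Total value = 861.00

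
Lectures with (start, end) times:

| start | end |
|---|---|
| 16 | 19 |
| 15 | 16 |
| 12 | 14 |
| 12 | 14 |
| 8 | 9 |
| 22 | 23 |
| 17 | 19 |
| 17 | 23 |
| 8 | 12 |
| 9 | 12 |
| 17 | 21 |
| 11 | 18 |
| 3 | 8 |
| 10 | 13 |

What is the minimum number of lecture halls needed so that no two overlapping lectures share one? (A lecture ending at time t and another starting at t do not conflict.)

Count concurrent intervals with a sweep; the peak is the room count.
starts: [3, 8, 8, 9, 10, 11, 12, 12, 15, 16, 17, 17, 17, 22]
ends:   [8, 9, 12, 12, 13, 14, 14, 16, 18, 19, 19, 21, 23, 23]
s3→1 e8→0 s8→1 s8→2 e9→1 s9→2 s10→3 s11→4 e12→3 e12→2 s12→3 s12→4 e13→3 e14→2 e14→1 s15→2 e16→1 s16→2 s17→3 s17→4 s17→5  — peak 5.

5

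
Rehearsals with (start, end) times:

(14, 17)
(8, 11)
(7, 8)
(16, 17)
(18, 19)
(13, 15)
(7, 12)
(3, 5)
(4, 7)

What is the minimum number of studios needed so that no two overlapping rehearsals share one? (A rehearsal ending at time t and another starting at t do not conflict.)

Events (time:±→running): 3:+→1 4:+→2 … peak 2.

2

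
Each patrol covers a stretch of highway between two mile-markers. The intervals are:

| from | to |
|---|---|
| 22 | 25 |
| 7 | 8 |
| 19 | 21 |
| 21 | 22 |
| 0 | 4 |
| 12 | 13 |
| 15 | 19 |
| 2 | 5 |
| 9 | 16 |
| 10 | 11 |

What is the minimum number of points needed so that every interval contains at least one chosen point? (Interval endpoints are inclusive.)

Sort by right endpoint; whenever an interval is uncovered, place a point at its right end.
By right end: [0,4]  [2,5]  [7,8]  [10,11]  [12,13]  [9,16]  [15,19]  [19,21]  [21,22]  [22,25]
[0,4] uncovered → point at 4; [7,8] uncovered → point at 8; [10,11] uncovered → point at 11; [12,13] uncovered → point at 13; [15,19] uncovered → point at 19; [21,22] uncovered → point at 22.
Points: 4, 8, 11, 13, 19, 22 (6 total).

6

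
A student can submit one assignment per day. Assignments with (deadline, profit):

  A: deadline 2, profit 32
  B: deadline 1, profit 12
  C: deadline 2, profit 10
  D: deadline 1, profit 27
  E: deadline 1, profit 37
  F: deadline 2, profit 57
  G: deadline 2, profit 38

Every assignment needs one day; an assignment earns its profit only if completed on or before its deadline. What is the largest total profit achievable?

95

By profit: F(d2,57), G(d2,38), E(d1,37), A(d2,32), D(d1,27), B(d1,12), C(d2,10)
F→slot 2; G→slot 1; E skipped; A skipped; D skipped; B skipped; C skipped.
Profit = 38 + 57 = 95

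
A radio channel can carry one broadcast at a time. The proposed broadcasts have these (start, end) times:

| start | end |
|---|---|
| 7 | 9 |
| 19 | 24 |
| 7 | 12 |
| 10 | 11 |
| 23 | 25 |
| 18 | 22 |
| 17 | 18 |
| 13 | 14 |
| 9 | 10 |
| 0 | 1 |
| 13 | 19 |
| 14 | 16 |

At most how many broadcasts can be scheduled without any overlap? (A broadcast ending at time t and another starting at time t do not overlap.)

9

Order by finish time; keep every interval that doesn't clash with the previous kept one.
By end time: (0,1), (7,9), (9,10), (10,11), (7,12), (13,14), (14,16), (17,18), (13,19), (18,22), (19,24), (23,25).
Pick (0,1); next start ≥ 1 → (7,9); next start ≥ 9 → (9,10); next start ≥ 10 → (10,11); next start ≥ 11 → (13,14); next start ≥ 14 → (14,16); next start ≥ 16 → (17,18); next start ≥ 18 → (18,22); next start ≥ 22 → (23,25).
Selected 9 broadcasts.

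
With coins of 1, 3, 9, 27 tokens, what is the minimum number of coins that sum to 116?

8

116 = 4×27 + 2×3 + 2×1
Total coins = 4 + 2 + 2 = 8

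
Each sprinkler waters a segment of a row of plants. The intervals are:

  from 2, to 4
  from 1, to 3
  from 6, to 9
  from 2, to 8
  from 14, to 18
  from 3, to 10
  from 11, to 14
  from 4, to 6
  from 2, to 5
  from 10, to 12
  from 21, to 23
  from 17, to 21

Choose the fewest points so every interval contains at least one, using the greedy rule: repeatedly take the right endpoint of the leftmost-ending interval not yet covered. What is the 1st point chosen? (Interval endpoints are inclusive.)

3

By right end: [1,3]  [2,4]  [2,5]  [4,6]  [2,8]  [6,9]  [3,10]  [10,12]  [11,14]  [14,18]  [17,21]  [21,23]
[1,3] uncovered → point at 3; [4,6] uncovered → point at 6; [10,12] uncovered → point at 12; [14,18] uncovered → point at 18; [21,23] uncovered → point at 23.
Points: 3, 6, 12, 18, 23 (5 total).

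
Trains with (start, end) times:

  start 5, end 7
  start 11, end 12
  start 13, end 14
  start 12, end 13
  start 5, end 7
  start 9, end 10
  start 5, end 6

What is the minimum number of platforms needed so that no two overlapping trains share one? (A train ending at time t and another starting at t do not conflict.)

starts: [5, 5, 5, 9, 11, 12, 13]
ends:   [6, 7, 7, 10, 12, 13, 14]
s5→1 s5→2 s5→3  — peak 3.

3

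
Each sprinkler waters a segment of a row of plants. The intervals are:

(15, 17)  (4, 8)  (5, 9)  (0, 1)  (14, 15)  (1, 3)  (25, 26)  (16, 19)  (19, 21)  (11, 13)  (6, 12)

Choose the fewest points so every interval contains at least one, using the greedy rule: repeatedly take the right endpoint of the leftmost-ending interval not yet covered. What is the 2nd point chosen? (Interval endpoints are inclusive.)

Sorted: [0,1] [1,3] [4,8] [5,9] [6,12] [11,13] [14,15] [15,17] [16,19] [19,21] [25,26]
{[0,1],[1,3]} hit by 1; {[4,8],[5,9],[6,12]} hit by 8; {[11,13]} hit by 13; {[14,15],[15,17]} hit by 15; {[16,19],[19,21]} hit by 19; {[25,26]} hit by 26.
Points: 1, 8, 13, 15, 19, 26 (6 total).

8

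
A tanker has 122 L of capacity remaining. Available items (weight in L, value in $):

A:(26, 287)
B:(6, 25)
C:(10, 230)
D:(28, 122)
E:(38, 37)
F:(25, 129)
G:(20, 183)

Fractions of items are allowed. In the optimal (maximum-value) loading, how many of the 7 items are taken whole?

Sort by value per unit weight and fill in that order.
Order: C (230/10=23.00) > A (287/26=11.04) > G (183/20=9.15) > F (129/25=5.16) > D (122/28=4.36) > B (25/6=4.17) > E (37/38=0.97)
Fill: take C (10 @ 230) → take A (26 @ 287) → take G (20 @ 183) → take F (25 @ 129) → take D (28 @ 122) → take B (6 @ 25) → take 7/38 of E → 6.82; 122/122 used.
6 item(s) taken whole; one partial (take 7/38 of E).

6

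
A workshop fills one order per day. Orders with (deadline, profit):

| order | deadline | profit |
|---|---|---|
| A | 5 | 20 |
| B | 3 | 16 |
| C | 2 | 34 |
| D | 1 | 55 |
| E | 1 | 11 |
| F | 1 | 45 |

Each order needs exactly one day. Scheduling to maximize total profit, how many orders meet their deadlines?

Profit order: D=55 F=45 C=34 A=20 B=16 E=11
Assign: D→slot 1, F skipped, C→slot 2, A→slot 5, B→slot 3, E skipped.
Slots: [1:D] [2:C] [3:B] [5:A]
4 of 6 scheduled.

4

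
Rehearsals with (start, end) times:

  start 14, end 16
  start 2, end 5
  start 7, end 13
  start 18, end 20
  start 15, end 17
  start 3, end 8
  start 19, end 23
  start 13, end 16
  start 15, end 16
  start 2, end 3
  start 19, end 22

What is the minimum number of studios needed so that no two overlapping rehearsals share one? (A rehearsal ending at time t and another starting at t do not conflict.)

The answer is the maximum number of intervals overlapping at any instant.
starts: [2, 2, 3, 7, 13, 14, 15, 15, 18, 19, 19]
ends:   [3, 5, 8, 13, 16, 16, 16, 17, 20, 22, 23]
s2→1 s2→2 e3→1 s3→2 e5→1 s7→2 e8→1 e13→0 s13→1 s14→2 s15→3 s15→4  — peak 4.

4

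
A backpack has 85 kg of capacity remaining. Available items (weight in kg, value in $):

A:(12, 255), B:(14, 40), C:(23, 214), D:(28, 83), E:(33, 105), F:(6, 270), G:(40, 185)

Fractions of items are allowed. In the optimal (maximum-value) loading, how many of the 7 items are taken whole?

Greedy by value/weight ratio, highest first.
Order: F (270/6=45.00) > A (255/12=21.25) > C (214/23=9.30) > G (185/40=4.62) > E (105/33=3.18) > D (83/28=2.96) > B (40/14=2.86)
Fill: take F (6 @ 270) → take A (12 @ 255) → take C (23 @ 214) → take G (40 @ 185) → take 4/33 of E → 12.73; 85/85 used.
4 item(s) taken whole; one partial (take 4/33 of E).

4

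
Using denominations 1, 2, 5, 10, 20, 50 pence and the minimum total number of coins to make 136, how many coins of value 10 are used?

1

Greedy: take as many of the largest coin as possible, then repeat with the remainder.
136 = 2×50 + 1×20 + 1×10 + 1×5 + 1×1
Count of 10: 1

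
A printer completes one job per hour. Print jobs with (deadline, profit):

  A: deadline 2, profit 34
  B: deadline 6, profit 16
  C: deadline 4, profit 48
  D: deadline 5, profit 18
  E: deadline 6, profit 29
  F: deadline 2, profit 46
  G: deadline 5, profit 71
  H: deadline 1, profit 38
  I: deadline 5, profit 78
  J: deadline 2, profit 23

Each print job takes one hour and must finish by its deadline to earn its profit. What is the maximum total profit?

Take jobs in profit order; each goes to the latest open slot no later than its deadline.
Profit order: I=78 G=71 C=48 F=46 H=38 A=34 E=29 J=23 D=18 B=16
Assign: I→slot 5, G→slot 4, C→slot 3, F→slot 2, H→slot 1, A skipped, E→slot 6, J skipped, D skipped, B skipped.
Slots: [1:H] [2:F] [3:C] [4:G] [5:I] [6:E]
Profit = 38 + 46 + 48 + 71 + 78 + 29 = 310

310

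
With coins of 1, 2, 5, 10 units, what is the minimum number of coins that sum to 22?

3

Use the largest denomination that fits, subtract, and repeat.
22 − 2×10→2 − 1×2→0
Total coins = 2 + 1 = 3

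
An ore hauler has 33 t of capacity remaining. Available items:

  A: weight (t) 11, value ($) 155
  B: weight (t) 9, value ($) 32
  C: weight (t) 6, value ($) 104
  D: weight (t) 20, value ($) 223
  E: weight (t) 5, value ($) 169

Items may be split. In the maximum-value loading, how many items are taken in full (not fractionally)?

Sort by value per unit weight and fill in that order.
Ratios (sorted): E 33.80, C 17.33, A 14.09, D 11.15, B 3.56
take E (5 @ 169); take C (6 @ 104); take A (11 @ 155); take 11/20 of D → 122.65. Capacity used 33/33.
3 item(s) taken whole; one partial (take 11/20 of D).

3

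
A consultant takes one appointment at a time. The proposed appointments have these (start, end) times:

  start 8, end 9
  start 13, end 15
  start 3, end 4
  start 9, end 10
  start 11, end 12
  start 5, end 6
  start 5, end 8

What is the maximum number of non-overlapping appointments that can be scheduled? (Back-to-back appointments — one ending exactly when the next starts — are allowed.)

6

By end time: (3,4), (5,6), (5,8), (8,9), (9,10), (11,12), (13,15).
Pick (3,4); next start ≥ 4 → (5,6); next start ≥ 6 → (8,9); next start ≥ 9 → (9,10); next start ≥ 10 → (11,12); next start ≥ 12 → (13,15).
Selected 6 appointments.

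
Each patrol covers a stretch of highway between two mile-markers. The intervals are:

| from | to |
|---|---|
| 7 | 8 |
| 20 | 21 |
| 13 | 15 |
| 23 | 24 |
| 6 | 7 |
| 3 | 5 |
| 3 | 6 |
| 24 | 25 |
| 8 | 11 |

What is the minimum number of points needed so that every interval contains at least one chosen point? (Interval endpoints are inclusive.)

Sort by right endpoint; whenever an interval is uncovered, place a point at its right end.
Sorted: [3,5] [3,6] [6,7] [7,8] [8,11] [13,15] [20,21] [23,24] [24,25]
{[3,5],[3,6]} hit by 5; {[6,7],[7,8]} hit by 7; {[8,11]} hit by 11; {[13,15]} hit by 15; {[20,21]} hit by 21; {[23,24],[24,25]} hit by 24.
Points: 5, 7, 11, 15, 21, 24 (6 total).

6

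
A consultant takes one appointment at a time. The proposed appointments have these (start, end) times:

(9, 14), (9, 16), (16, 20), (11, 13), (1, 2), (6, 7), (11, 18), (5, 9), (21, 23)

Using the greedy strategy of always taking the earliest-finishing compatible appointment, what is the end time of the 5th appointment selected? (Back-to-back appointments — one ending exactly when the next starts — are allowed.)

Sorted by end: (1,2)  (6,7)  (5,9)  (11,13)  (9,14)  (9,16)  (11,18)  (16,20)  (21,23)
take (1,2); take (6,7); take (11,13); skip (9,16); skip (11,18); take (16,20); take (21,23).
Selected: (1,2) (6,7) (11,13) (16,20) (21,23)

23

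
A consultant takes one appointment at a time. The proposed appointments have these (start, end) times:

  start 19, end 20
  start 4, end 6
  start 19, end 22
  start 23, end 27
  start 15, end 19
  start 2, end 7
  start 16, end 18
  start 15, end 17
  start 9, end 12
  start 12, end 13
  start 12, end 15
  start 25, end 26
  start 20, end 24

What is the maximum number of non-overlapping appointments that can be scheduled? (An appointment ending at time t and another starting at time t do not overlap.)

7

Sort by end time and greedily take each interval whose start is ≥ the last chosen end.
By end time: (4,6), (2,7), (9,12), (12,13), (12,15), (15,17), (16,18), (15,19), (19,20), (19,22), (20,24), (25,26), (23,27).
Pick (4,6); next start ≥ 6 → (9,12); next start ≥ 12 → (12,13); next start ≥ 13 → (15,17); next start ≥ 17 → (19,20); next start ≥ 20 → (20,24); next start ≥ 24 → (25,26).
Selected 7 appointments.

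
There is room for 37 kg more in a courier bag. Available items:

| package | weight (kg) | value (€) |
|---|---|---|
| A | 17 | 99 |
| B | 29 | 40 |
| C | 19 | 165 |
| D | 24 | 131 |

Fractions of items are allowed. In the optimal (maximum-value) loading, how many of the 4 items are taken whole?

2

Ratios (sorted): C 8.68, A 5.82, D 5.46, B 1.38
take C (19 @ 165); take A (17 @ 99); take 1/24 of D → 5.46. Capacity used 37/37.
2 item(s) taken whole; one partial (take 1/24 of D).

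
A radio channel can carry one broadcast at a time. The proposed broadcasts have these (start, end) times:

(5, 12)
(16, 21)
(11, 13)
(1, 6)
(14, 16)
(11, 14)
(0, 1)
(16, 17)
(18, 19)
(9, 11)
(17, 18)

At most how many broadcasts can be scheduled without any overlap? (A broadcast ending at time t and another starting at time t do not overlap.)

Order by finish time; keep every interval that doesn't clash with the previous kept one.
Sorted by end: (0,1)  (1,6)  (9,11)  (5,12)  (11,13)  (11,14)  (14,16)  (16,17)  (17,18)  (18,19)  (16,21)
take (0,1); take (1,6); take (9,11); take (11,13); take (14,16); take (16,17); take (17,18); take (18,19).
Selected 8 broadcasts.

8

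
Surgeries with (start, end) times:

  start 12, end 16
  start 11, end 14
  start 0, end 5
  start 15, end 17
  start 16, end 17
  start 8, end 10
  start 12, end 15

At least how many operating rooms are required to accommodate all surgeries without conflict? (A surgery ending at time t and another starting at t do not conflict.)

Events (time:±→running): 0:+→1 5:-→0 8:+→1 10:-→0 11:+→1 12:+→2 12:+→3 … peak 3.

3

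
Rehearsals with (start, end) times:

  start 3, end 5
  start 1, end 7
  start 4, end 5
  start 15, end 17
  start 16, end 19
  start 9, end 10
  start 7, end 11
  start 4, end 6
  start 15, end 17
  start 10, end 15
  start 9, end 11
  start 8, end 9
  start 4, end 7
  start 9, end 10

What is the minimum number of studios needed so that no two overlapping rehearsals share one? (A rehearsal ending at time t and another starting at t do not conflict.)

Count concurrent intervals with a sweep; the peak is the room count.
starts: [1, 3, 4, 4, 4, 7, 8, 9, 9, 9, 10, 15, 15, 16]
ends:   [5, 5, 6, 7, 7, 9, 10, 10, 11, 11, 15, 17, 17, 19]
s1→1 s3→2 s4→3 s4→4 s4→5  — peak 5.

5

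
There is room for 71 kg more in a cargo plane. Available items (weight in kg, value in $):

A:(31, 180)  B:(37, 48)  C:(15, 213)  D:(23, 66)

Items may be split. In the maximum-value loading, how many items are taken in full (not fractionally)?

3

Greedy by value/weight ratio, highest first.
Order: C (213/15=14.20) > A (180/31=5.81) > D (66/23=2.87) > B (48/37=1.30)
Fill: take C (15 @ 213) → take A (31 @ 180) → take D (23 @ 66) → take 2/37 of B → 2.59; 71/71 used.
3 item(s) taken whole; one partial (take 2/37 of B).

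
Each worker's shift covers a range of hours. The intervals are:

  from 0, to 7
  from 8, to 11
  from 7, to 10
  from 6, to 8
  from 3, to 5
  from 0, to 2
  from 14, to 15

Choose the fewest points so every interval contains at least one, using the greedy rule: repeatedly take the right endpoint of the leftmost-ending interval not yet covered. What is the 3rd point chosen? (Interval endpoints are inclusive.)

8

Sort by right endpoint; whenever an interval is uncovered, place a point at its right end.
Sorted: [0,2] [3,5] [0,7] [6,8] [7,10] [8,11] [14,15]
{[0,2]} hit by 2; {[3,5],[0,7]} hit by 5; {[6,8],[7,10],[8,11]} hit by 8; {[14,15]} hit by 15.
Points: 2, 5, 8, 15 (4 total).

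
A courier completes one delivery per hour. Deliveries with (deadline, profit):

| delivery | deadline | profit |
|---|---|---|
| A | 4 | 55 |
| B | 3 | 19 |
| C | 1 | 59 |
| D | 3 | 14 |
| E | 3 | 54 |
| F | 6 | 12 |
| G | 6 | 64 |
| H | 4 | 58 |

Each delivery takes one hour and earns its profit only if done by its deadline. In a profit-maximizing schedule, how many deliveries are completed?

6

Take jobs in profit order; each goes to the latest open slot no later than its deadline.
By profit: G(d6,64), C(d1,59), H(d4,58), A(d4,55), E(d3,54), B(d3,19), D(d3,14), F(d6,12)
G→slot 6; C→slot 1; H→slot 4; A→slot 3; E→slot 2; B skipped; D skipped; F→slot 5.
6 of 8 scheduled.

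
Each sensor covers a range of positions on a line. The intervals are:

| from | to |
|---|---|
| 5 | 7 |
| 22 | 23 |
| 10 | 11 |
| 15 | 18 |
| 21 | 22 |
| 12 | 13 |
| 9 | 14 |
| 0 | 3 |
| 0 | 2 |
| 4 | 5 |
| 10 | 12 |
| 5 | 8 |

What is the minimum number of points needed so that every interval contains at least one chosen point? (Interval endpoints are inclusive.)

6

By right end: [0,2]  [0,3]  [4,5]  [5,7]  [5,8]  [10,11]  [10,12]  [12,13]  [9,14]  [15,18]  [21,22]  [22,23]
[0,2] uncovered → point at 2; [4,5] uncovered → point at 5; [10,11] uncovered → point at 11; [12,13] uncovered → point at 13; [15,18] uncovered → point at 18; [21,22] uncovered → point at 22.
Points: 2, 5, 11, 13, 18, 22 (6 total).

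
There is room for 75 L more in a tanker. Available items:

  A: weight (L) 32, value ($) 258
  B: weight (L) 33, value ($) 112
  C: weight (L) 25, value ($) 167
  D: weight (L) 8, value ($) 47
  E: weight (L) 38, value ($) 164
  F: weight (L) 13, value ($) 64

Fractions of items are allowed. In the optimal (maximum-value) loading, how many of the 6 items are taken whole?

Sort by value per unit weight and fill in that order.
Order: A (258/32=8.06) > C (167/25=6.68) > D (47/8=5.88) > F (64/13=4.92) > E (164/38=4.32) > B (112/33=3.39)
Fill: take A (32 @ 258) → take C (25 @ 167) → take D (8 @ 47) → take 10/13 of F → 49.23; 75/75 used.
3 item(s) taken whole; one partial (take 10/13 of F).

3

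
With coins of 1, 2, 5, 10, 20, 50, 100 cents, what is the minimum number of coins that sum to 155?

3

155 = 1×100 + 1×50 + 1×5
Total coins = 1 + 1 + 1 = 3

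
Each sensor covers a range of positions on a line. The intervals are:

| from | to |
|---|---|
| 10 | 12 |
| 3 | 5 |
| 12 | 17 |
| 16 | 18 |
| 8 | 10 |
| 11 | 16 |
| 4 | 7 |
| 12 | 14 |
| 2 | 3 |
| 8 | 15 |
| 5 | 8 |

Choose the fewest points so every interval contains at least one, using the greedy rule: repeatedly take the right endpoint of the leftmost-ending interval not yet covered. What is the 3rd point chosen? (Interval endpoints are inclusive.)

10

Sort by right endpoint; whenever an interval is uncovered, place a point at its right end.
By right end: [2,3]  [3,5]  [4,7]  [5,8]  [8,10]  [10,12]  [12,14]  [8,15]  [11,16]  [12,17]  [16,18]
[2,3] uncovered → point at 3; [4,7] uncovered → point at 7; [8,10] uncovered → point at 10; [12,14] uncovered → point at 14; [16,18] uncovered → point at 18.
Points: 3, 7, 10, 14, 18 (5 total).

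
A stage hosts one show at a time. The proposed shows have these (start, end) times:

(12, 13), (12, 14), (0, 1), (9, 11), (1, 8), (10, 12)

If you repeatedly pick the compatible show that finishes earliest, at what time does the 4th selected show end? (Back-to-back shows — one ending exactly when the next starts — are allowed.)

13

By end time: (0,1), (1,8), (9,11), (10,12), (12,13), (12,14).
Pick (0,1); next start ≥ 1 → (1,8); next start ≥ 8 → (9,11); next start ≥ 11 → (12,13).
Selected: (0,1) (1,8) (9,11) (12,13)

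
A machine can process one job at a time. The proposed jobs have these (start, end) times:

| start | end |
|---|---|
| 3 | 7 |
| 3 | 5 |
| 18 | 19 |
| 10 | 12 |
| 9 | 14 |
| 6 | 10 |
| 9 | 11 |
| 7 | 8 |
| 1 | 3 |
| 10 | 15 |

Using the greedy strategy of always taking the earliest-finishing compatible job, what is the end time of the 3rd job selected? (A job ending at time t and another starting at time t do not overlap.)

8

Order by finish time; keep every interval that doesn't clash with the previous kept one.
By end time: (1,3), (3,5), (3,7), (7,8), (6,10), (9,11), (10,12), (9,14), (10,15), (18,19).
Pick (1,3); next start ≥ 3 → (3,5); next start ≥ 5 → (7,8); next start ≥ 8 → (9,11); next start ≥ 11 → (18,19).
Selected: (1,3) (3,5) (7,8) (9,11) (18,19)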